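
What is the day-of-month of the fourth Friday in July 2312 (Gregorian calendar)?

26

July 1, 2312 is a Monday, so the first Friday is the 5th.
The fourth Friday is 5 + 21 = 26.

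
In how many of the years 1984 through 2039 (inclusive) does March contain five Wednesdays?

March has 31 days; it has five Wednesdays when Wednesday falls among the first (month-length − 28) days — i.e. when March 1 is one of Wednesday/Tuesday/Monday.
March 1 by year: 1984:Thu 1985:Fri 1986:Sat 1987:Sun 1988:Tue✓ 1989:Wed✓ 1990:Thu 1991:Fri 1992:Sun 1993:Mon✓ 1994:Tue✓ 1995:Wed✓ 1996:Fri 1997:Sat 1998:Sun …(26 more)… 2025:Sat 2026:Sun 2027:Mon✓ 2028:Wed✓ 2029:Thu 2030:Fri 2031:Sat 2032:Mon✓ 2033:Tue✓ 2034:Wed✓ 2035:Thu 2036:Sat 2037:Sun 2038:Mon✓ 2039:Tue✓
Years with five Wednesdays: 1988, 1989, 1993, 1994, 1995, 1999, 2000, 2004, 2005, 2006, 2010, 2011, 2016, 2017, 2021, 2022, 2023, 2027, 2028, 2032, 2033, 2034, 2038, 2039 → 24.

24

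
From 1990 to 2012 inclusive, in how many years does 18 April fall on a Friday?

Track 18 April's weekday year by year (advancing +1, or +2 across a Feb 29):
  1990: Wed  1991: Thu (+1)  1992: Sat (+2)  1993: Sun (+1)  1994: Mon (+1)
  1995: Tue (+1)  1996: Thu (+2)  1997: Fri (+1) ✓  1998: Sat (+1)  1999: Sun (+1)
  2000: Tue (+2)  2001: Wed (+1)  2002: Thu (+1)  2003: Fri (+1) ✓  2004: Sun (+2)
  2005: Mon (+1)  2006: Tue (+1)  2007: Wed (+1)  2008: Fri (+2) ✓  2009: Sat (+1)
  2010: Sun (+1)  2011: Mon (+1)  2012: Wed (+2)
Friday years: 1997, 2003, 2008 — 3 in total.

3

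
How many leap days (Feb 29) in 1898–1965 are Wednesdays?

2

Leap years in 1898–1965: 16 of them.
Feb 29 weekday advances by 5 (mod 7) from one leap year to the next four years later (or differs when a century non-leap intervenes).
Leap-day weekdays: 1904:Mon 1908:Sat 1912:Thu 1916:Tue 1920:Sun 1924:Fri 1928:Wed✓ 1932:Mon 1936:Sat 1940:Thu 1944:Tue 1948:Sun 1952:Fri 1956:Wed✓ 1960:Mon 1964:Sat
Wednesday: 1928, 1956 → 2.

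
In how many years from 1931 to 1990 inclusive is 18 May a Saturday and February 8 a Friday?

Check each year's weekday for 18 May and February 8:
  1931: Mon/Sun  1932: Wed/Mon  1933: Thu/Wed  1934: Fri/Thu  1935: Sat/Fri ✓  1936: Mon/Sat  1937: Tue/Mon  1938: Wed/Tue  1939: Thu/Wed  1940: Sat/Thu  1941: Sun/Sat  1942: Mon/Sun  1943: Tue/Mon  1944: Thu/Tue  …(32 more)…  1977: Wed/Tue  1978: Thu/Wed  1979: Fri/Thu  1980: Sun/Fri  1981: Mon/Sun  1982: Tue/Mon  1983: Wed/Tue  1984: Fri/Wed  1985: Sat/Fri ✓  1986: Sun/Sat  1987: Mon/Sun  1988: Wed/Mon  1989: Thu/Wed  1990: Fri/Thu
Both conditions hold in: 1935, 1946, 1957, 1963, 1974, 1985 — 6.

6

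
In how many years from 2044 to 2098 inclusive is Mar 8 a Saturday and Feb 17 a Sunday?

Check each year's weekday for Mar 8 and Feb 17:
  2044: Tue/Wed  2045: Wed/Fri  2046: Thu/Sat  2047: Fri/Sun  2048: Sun/Mon  2049: Mon/Wed  2050: Tue/Thu  2051: Wed/Fri  2052: Fri/Sat  2053: Sat/Mon  2054: Sun/Tue  2055: Mon/Wed  2056: Wed/Thu  2057: Thu/Sat  …(27 more)…  2085: Thu/Sat  2086: Fri/Sun  2087: Sat/Mon  2088: Mon/Tue  2089: Tue/Thu  2090: Wed/Fri  2091: Thu/Sat  2092: Sat/Sun ✓  2093: Sun/Tue  2094: Mon/Wed  2095: Tue/Thu  2096: Thu/Fri  2097: Fri/Sun  2098: Sat/Mon
Both conditions hold in: 2064, 2092 — 2.

2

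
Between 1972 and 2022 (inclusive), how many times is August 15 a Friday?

7

Track August 15's weekday year by year (advancing +1, or +2 across a Feb 29):
  1972: Tue  1973: Wed (+1)  1974: Thu (+1)  1975: Fri (+1) ✓  1976: Sun (+2)
  1977: Mon (+1)  1978: Tue (+1)  1979: Wed (+1)  1980: Fri (+2) ✓  1981: Sat (+1)
  1982: Sun (+1)  1983: Mon (+1)  1984: Wed (+2)  1985: Thu (+1)  … (23 more years) …
  2009: Sat (+1)  2010: Sun (+1)  2011: Mon (+1)  2012: Wed (+2)  2013: Thu (+1)
  2014: Fri (+1) ✓  2015: Sat (+1)  2016: Mon (+2)  2017: Tue (+1)  2018: Wed (+1)
  2019: Thu (+1)  2020: Sat (+2)  2021: Sun (+1)  2022: Mon (+1)
Friday years: 1975, 1980, 1986, 1997, 2003, 2008, 2014 — 7 in total.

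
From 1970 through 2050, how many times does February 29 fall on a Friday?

Leap years in 1970–2050: 20 of them.
Feb 29 weekday advances by 5 (mod 7) from one leap year to the next four years later (or differs when a century non-leap intervenes).
Leap-day weekdays: 1972:Tue 1976:Sun 1980:Fri✓ 1984:Wed 1988:Mon 1992:Sat 1996:Thu 2000:Tue 2004:Sun 2008:Fri✓ 2012:Wed 2016:Mon 2020:Sat 2024:Thu 2028:Tue 2032:Sun 2036:Fri✓ 2040:Wed 2044:Mon 2048:Sat
Friday: 1980, 2008, 2036 → 3.

3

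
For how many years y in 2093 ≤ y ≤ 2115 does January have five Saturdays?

11

January has 31 days; it has five Saturdays when Saturday falls among the first (month-length − 28) days — i.e. when January 1 is one of Saturday/Friday/Thursday.
January 1 by year: 2093:Thu✓ 2094:Fri✓ 2095:Sat✓ 2096:Sun 2097:Tue 2098:Wed 2099:Thu✓ 2100:Fri✓ 2101:Sat✓ 2102:Sun 2103:Mon 2104:Tue 2105:Thu✓ 2106:Fri✓ 2107:Sat✓ 2108:Sun 2109:Tue 2110:Wed 2111:Thu✓ 2112:Fri✓ 2113:Sun 2114:Mon 2115:Tue
Years with five Saturdays: 2093, 2094, 2095, 2099, 2100, 2101, 2105, 2106, 2107, 2111, 2112 → 11.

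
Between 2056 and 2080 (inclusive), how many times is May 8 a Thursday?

Track May 8's weekday year by year (advancing +1, or +2 across a Feb 29):
  2056: Mon  2057: Tue (+1)  2058: Wed (+1)  2059: Thu (+1) ✓  2060: Sat (+2)
  2061: Sun (+1)  2062: Mon (+1)  2063: Tue (+1)  2064: Thu (+2) ✓  2065: Fri (+1)
  2066: Sat (+1)  2067: Sun (+1)  2068: Tue (+2)  2069: Wed (+1)  2070: Thu (+1) ✓
  2071: Fri (+1)  2072: Sun (+2)  2073: Mon (+1)  2074: Tue (+1)  2075: Wed (+1)
  2076: Fri (+2)  2077: Sat (+1)  2078: Sun (+1)  2079: Mon (+1)  2080: Wed (+2)
Thursday years: 2059, 2064, 2070 — 3 in total.

3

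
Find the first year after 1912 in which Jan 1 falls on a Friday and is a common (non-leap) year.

Jan 1 advances by 2 weekdays after a leap year and by 1 after a common year.
1912: Jan 1 is Monday (leap).
1913: Wednesday
1914: Thursday
1915: Friday
1915 begins on a Friday and is a common year.

1915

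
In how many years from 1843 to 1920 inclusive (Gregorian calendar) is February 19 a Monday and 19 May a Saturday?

Check each year's weekday for February 19 and 19 May:
  1843: Sun/Fri  1844: Mon/Sun  1845: Wed/Mon  1846: Thu/Tue  1847: Fri/Wed  1848: Sat/Fri  1849: Mon/Sat ✓  1850: Tue/Sun  1851: Wed/Mon  1852: Thu/Wed  1853: Sat/Thu  1854: Sun/Fri  1855: Mon/Sat ✓  1856: Tue/Mon  …(50 more)…  1907: Tue/Sun  1908: Wed/Tue  1909: Fri/Wed  1910: Sat/Thu  1911: Sun/Fri  1912: Mon/Sun  1913: Wed/Mon  1914: Thu/Tue  1915: Fri/Wed  1916: Sat/Fri  1917: Mon/Sat ✓  1918: Tue/Sun  1919: Wed/Mon  1920: Thu/Wed
Both conditions hold in: 1849, 1855, 1866, 1877, 1883, 1894, 1900, 1906, 1917 — 9.

9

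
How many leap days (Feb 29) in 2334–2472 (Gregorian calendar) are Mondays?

Leap years in 2334–2472: 35 of them.
Feb 29 weekday advances by 5 (mod 7) from one leap year to the next four years later (or differs when a century non-leap intervenes).
Leap-day weekdays: 2336:Sat 2340:Thu 2344:Tue 2348:Sun 2352:Fri 2356:Wed 2360:Mon✓ 2364:Sat 2368:Thu 2372:Tue 2376:Sun 2380:Fri 2384:Wed …(9 more)… 2424:Thu 2428:Tue 2432:Sun 2436:Fri 2440:Wed 2444:Mon✓ 2448:Sat 2452:Thu 2456:Tue 2460:Sun 2464:Fri 2468:Wed 2472:Mon✓
Monday: 2360, 2388, 2416, 2444, 2472 → 5.

5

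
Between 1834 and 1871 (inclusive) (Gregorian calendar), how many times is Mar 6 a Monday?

Track Mar 6's weekday year by year (advancing +1, or +2 across a Feb 29):
  1834: Thu  1835: Fri (+1)  1836: Sun (+2)  1837: Mon (+1) ✓  1838: Tue (+1)
  1839: Wed (+1)  1840: Fri (+2)  1841: Sat (+1)  1842: Sun (+1)  1843: Mon (+1) ✓
  1844: Wed (+2)  1845: Thu (+1)  1846: Fri (+1)  1847: Sat (+1)  … (10 more years) …
  1858: Sat (+1)  1859: Sun (+1)  1860: Tue (+2)  1861: Wed (+1)  1862: Thu (+1)
  1863: Fri (+1)  1864: Sun (+2)  1865: Mon (+1) ✓  1866: Tue (+1)  1867: Wed (+1)
  1868: Fri (+2)  1869: Sat (+1)  1870: Sun (+1)  1871: Mon (+1) ✓
Monday years: 1837, 1843, 1848, 1854, 1865, 1871 — 6 in total.

6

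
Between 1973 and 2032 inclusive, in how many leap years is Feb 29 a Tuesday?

2

Leap years in 1973–2032: 15 of them.
Feb 29 weekday advances by 5 (mod 7) from one leap year to the next four years later (or differs when a century non-leap intervenes).
Leap-day weekdays: 1976:Sun 1980:Fri 1984:Wed 1988:Mon 1992:Sat 1996:Thu 2000:Tue✓ 2004:Sun 2008:Fri 2012:Wed 2016:Mon 2020:Sat 2024:Thu 2028:Tue✓ 2032:Sun
Tuesday: 2000, 2028 → 2.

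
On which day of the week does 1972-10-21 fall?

January 1, 1972 is a Saturday.
October 21 is day 295 of the year, i.e. 294 days after Jan 1.
294 mod 7 = 0, so advance 0 weekdays from Saturday: Saturday.

Saturday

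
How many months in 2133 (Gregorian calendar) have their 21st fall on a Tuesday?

2

Check the 21st of each month of 2133: Jan 21: Wed, Feb 21: Sat, Mar 21: Sat, Apr 21: Tue, May 21: Thu, Jun 21: Sun, Jul 21: Tue, Aug 21: Fri, Sep 21: Mon, Oct 21: Wed, Nov 21: Sat, Dec 21: Mon.
Tuesday occurs in April, July — 2 months.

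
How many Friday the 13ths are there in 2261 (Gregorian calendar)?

Check the 13th of each month of 2261: Jan 13: Sun, Feb 13: Wed, Mar 13: Wed, Apr 13: Sat, May 13: Mon, Jun 13: Thu, Jul 13: Sat, Aug 13: Tue, Sep 13: Fri, Oct 13: Sun, Nov 13: Wed, Dec 13: Fri.
Friday occurs in September, December — 2 months.

2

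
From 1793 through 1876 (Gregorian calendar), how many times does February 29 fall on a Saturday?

3

Leap years in 1793–1876: 20 of them.
Feb 29 weekday advances by 5 (mod 7) from one leap year to the next four years later (or differs when a century non-leap intervenes).
Leap-day weekdays: 1796:Mon 1804:Wed 1808:Mon 1812:Sat✓ 1816:Thu 1820:Tue 1824:Sun 1828:Fri 1832:Wed 1836:Mon 1840:Sat✓ 1844:Thu 1848:Tue 1852:Sun 1856:Fri 1860:Wed 1864:Mon 1868:Sat✓ 1872:Thu 1876:Tue
Saturday: 1812, 1840, 1868 → 3.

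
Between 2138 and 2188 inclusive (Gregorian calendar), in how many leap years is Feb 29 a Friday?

Leap years in 2138–2188: 13 of them.
Feb 29 weekday advances by 5 (mod 7) from one leap year to the next four years later (or differs when a century non-leap intervenes).
Leap-day weekdays: 2140:Mon 2144:Sat 2148:Thu 2152:Tue 2156:Sun 2160:Fri✓ 2164:Wed 2168:Mon 2172:Sat 2176:Thu 2180:Tue 2184:Sun 2188:Fri✓
Friday: 2160, 2188 → 2.

2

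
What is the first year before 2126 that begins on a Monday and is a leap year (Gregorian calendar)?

2120

Jan 1 advances by 2 weekdays after a leap year and by 1 after a common year.
2126: Jan 1 is Tuesday.
2125: Monday
2124: Saturday (leap)
2123: Friday
2122: Thursday
2121: Wednesday
2120: Monday (leap)
2120 begins on a Monday and is a leap year.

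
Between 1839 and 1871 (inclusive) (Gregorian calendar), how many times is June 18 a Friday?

5

Track June 18's weekday year by year (advancing +1, or +2 across a Feb 29):
  1839: Tue  1840: Thu (+2)  1841: Fri (+1) ✓  1842: Sat (+1)  1843: Sun (+1)
  1844: Tue (+2)  1845: Wed (+1)  1846: Thu (+1)  1847: Fri (+1) ✓  1848: Sun (+2)
  1849: Mon (+1)  1850: Tue (+1)  1851: Wed (+1)  1852: Fri (+2) ✓  … (5 more years) …
  1858: Fri (+1) ✓  1859: Sat (+1)  1860: Mon (+2)  1861: Tue (+1)  1862: Wed (+1)
  1863: Thu (+1)  1864: Sat (+2)  1865: Sun (+1)  1866: Mon (+1)  1867: Tue (+1)
  1868: Thu (+2)  1869: Fri (+1) ✓  1870: Sat (+1)  1871: Sun (+1)
Friday years: 1841, 1847, 1852, 1858, 1869 — 5 in total.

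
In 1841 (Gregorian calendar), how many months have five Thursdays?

A month of length L has five Thursdays iff its first Thursday is on day ≤ L−28 (so day 1–3 in a 31-day month, 1–2 in a 30-day month, day 1 in a leap February).
Checking each month of 1841: Jan starts Fri (31d); Feb starts Mon (28d); Mar starts Mon (31d); Apr starts Thu (30d) ✓; May starts Sat (31d); Jun starts Tue (30d); Jul starts Thu (31d) ✓; Aug starts Sun (31d); Sep starts Wed (30d) ✓; Oct starts Fri (31d); Nov starts Mon (30d); Dec starts Wed (31d) ✓.
Five-Thursday months: April, July, September, December → 4.

4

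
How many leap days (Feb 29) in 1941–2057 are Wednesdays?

Leap years in 1941–2057: 29 of them.
Feb 29 weekday advances by 5 (mod 7) from one leap year to the next four years later (or differs when a century non-leap intervenes).
Leap-day weekdays: 1944:Tue 1948:Sun 1952:Fri 1956:Wed✓ 1960:Mon 1964:Sat 1968:Thu 1972:Tue 1976:Sun 1980:Fri 1984:Wed✓ 1988:Mon 1992:Sat …(3 more)… 2008:Fri 2012:Wed✓ 2016:Mon 2020:Sat 2024:Thu 2028:Tue 2032:Sun 2036:Fri 2040:Wed✓ 2044:Mon 2048:Sat 2052:Thu 2056:Tue
Wednesday: 1956, 1984, 2012, 2040 → 4.

4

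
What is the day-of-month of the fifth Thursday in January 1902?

January 1, 1902 is a Wednesday, so the first Thursday is the 2nd.
The fifth Thursday is 2 + 28 = 30.

30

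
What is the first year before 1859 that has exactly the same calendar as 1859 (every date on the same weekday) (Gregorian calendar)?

1853

Two years share a calendar iff Jan 1 falls on the same weekday and both are leap or both are common. 1859: Jan 1 is Saturday, common year.
1858: Jan 1 Friday, common
1857: Jan 1 Thursday, common
1856: Jan 1 Tuesday, leap
1855: Jan 1 Monday, common
1854: Jan 1 Sunday, common
1853: Jan 1 Saturday, common
1853 matches on both conditions.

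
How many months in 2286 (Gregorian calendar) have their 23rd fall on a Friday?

Check the 23rd of each month of 2286: Jan 23: Sat, Feb 23: Tue, Mar 23: Tue, Apr 23: Fri, May 23: Sun, Jun 23: Wed, Jul 23: Fri, Aug 23: Mon, Sep 23: Thu, Oct 23: Sat, Nov 23: Tue, Dec 23: Thu.
Friday occurs in April, July — 2 months.

2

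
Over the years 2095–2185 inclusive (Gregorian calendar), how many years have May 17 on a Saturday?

13

Track May 17's weekday year by year (advancing +1, or +2 across a Feb 29):
  2095: Tue  2096: Thu (+2)  2097: Fri (+1)  2098: Sat (+1) ✓  2099: Sun (+1)
  2100: Mon (+1)  2101: Tue (+1)  2102: Wed (+1)  2103: Thu (+1)  2104: Sat (+2) ✓
  2105: Sun (+1)  2106: Mon (+1)  2107: Tue (+1)  2108: Thu (+2)  … (63 more years) …
  2172: Sun (+2)  2173: Mon (+1)  2174: Tue (+1)  2175: Wed (+1)  2176: Fri (+2)
  2177: Sat (+1) ✓  2178: Sun (+1)  2179: Mon (+1)  2180: Wed (+2)  2181: Thu (+1)
  2182: Fri (+1)  2183: Sat (+1) ✓  2184: Mon (+2)  2185: Tue (+1)
Saturday years: 2098, 2104, 2110, 2121, 2127, 2132, 2138, 2149, 2155, 2160, 2166, 2177, 2183 — 13 in total.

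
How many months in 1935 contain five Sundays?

4

A month of length L has five Sundays iff its first Sunday is on day ≤ L−28 (so day 1–3 in a 31-day month, 1–2 in a 30-day month, day 1 in a leap February).
Checking each month of 1935: Jan starts Tue (31d); Feb starts Fri (28d); Mar starts Fri (31d) ✓; Apr starts Mon (30d); May starts Wed (31d); Jun starts Sat (30d) ✓; Jul starts Mon (31d); Aug starts Thu (31d); Sep starts Sun (30d) ✓; Oct starts Tue (31d); Nov starts Fri (30d); Dec starts Sun (31d) ✓.
Five-Sunday months: March, June, September, December → 4.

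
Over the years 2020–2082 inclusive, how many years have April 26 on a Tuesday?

9

Track April 26's weekday year by year (advancing +1, or +2 across a Feb 29):
  2020: Sun  2021: Mon (+1)  2022: Tue (+1) ✓  2023: Wed (+1)  2024: Fri (+2)
  2025: Sat (+1)  2026: Sun (+1)  2027: Mon (+1)  2028: Wed (+2)  2029: Thu (+1)
  2030: Fri (+1)  2031: Sat (+1)  2032: Mon (+2)  2033: Tue (+1) ✓  … (35 more years) …
  2069: Fri (+1)  2070: Sat (+1)  2071: Sun (+1)  2072: Tue (+2) ✓  2073: Wed (+1)
  2074: Thu (+1)  2075: Fri (+1)  2076: Sun (+2)  2077: Mon (+1)  2078: Tue (+1) ✓
  2079: Wed (+1)  2080: Fri (+2)  2081: Sat (+1)  2082: Sun (+1)
Tuesday years: 2022, 2033, 2039, 2044, 2050, 2061, 2067, 2072, 2078 — 9 in total.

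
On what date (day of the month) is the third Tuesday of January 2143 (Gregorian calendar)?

15

January 1, 2143 is a Tuesday, so the first Tuesday is the 1st.
The third Tuesday is 1 + 14 = 15.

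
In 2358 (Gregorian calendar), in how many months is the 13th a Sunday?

Check the 13th of each month of 2358: Jan 13: Mon, Feb 13: Thu, Mar 13: Thu, Apr 13: Sun, May 13: Tue, Jun 13: Fri, Jul 13: Sun, Aug 13: Wed, Sep 13: Sat, Oct 13: Mon, Nov 13: Thu, Dec 13: Sat.
Sunday occurs in April, July — 2 months.

2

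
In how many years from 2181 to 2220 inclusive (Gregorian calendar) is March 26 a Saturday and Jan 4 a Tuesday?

Check each year's weekday for March 26 and Jan 4:
  2181: Mon/Thu  2182: Tue/Fri  2183: Wed/Sat  2184: Fri/Sun  2185: Sat/Tue ✓  2186: Sun/Wed  2187: Mon/Thu  2188: Wed/Fri  2189: Thu/Sun  2190: Fri/Mon  2191: Sat/Tue ✓  2192: Mon/Wed  2193: Tue/Fri  2194: Wed/Sat  …(12 more)…  2207: Thu/Sun  2208: Sat/Mon  2209: Sun/Wed  2210: Mon/Thu  2211: Tue/Fri  2212: Thu/Sat  2213: Fri/Mon  2214: Sat/Tue ✓  2215: Sun/Wed  2216: Tue/Thu  2217: Wed/Sat  2218: Thu/Sun  2219: Fri/Mon  2220: Sun/Tue
Both conditions hold in: 2185, 2191, 2203, 2214 — 4.

4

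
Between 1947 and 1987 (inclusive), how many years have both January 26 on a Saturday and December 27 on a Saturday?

Check each year's weekday for January 26 and December 27:
  1947: Sun/Sat  1948: Mon/Mon  1949: Wed/Tue  1950: Thu/Wed  1951: Fri/Thu  1952: Sat/Sat ✓  1953: Mon/Sun  1954: Tue/Mon  1955: Wed/Tue  1956: Thu/Thu  1957: Sat/Fri  1958: Sun/Sat  1959: Mon/Sun  1960: Tue/Tue  …(13 more)…  1974: Sat/Fri  1975: Sun/Sat  1976: Mon/Mon  1977: Wed/Tue  1978: Thu/Wed  1979: Fri/Thu  1980: Sat/Sat ✓  1981: Mon/Sun  1982: Tue/Mon  1983: Wed/Tue  1984: Thu/Thu  1985: Sat/Fri  1986: Sun/Sat  1987: Mon/Sun
Both conditions hold in: 1952, 1980 — 2.

2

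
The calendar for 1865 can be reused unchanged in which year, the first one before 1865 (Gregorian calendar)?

1854

Two years share a calendar iff Jan 1 falls on the same weekday and both are leap or both are common. 1865: Jan 1 is Sunday, common year.
1864: Jan 1 Friday, leap
1863: Jan 1 Thursday, common
1862: Jan 1 Wednesday, common
1861: Jan 1 Tuesday, common
1860: Jan 1 Sunday, leap
1859: Jan 1 Saturday, common
1858: Jan 1 Friday, common
1857: Jan 1 Thursday, common
1856: Jan 1 Tuesday, leap
1855: Jan 1 Monday, common
1854: Jan 1 Sunday, common
1854 matches on both conditions.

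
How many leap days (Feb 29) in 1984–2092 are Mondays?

Leap years in 1984–2092: 28 of them.
Feb 29 weekday advances by 5 (mod 7) from one leap year to the next four years later (or differs when a century non-leap intervenes).
Leap-day weekdays: 1984:Wed 1988:Mon✓ 1992:Sat 1996:Thu 2000:Tue 2004:Sun 2008:Fri 2012:Wed 2016:Mon✓ 2020:Sat 2024:Thu 2028:Tue 2032:Sun 2036:Fri 2040:Wed 2044:Mon✓ 2048:Sat 2052:Thu 2056:Tue 2060:Sun 2064:Fri 2068:Wed 2072:Mon✓ 2076:Sat 2080:Thu 2084:Tue 2088:Sun 2092:Fri
Monday: 1988, 2016, 2044, 2072 → 4.

4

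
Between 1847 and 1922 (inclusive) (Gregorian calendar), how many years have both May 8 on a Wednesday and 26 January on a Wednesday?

0

Check each year's weekday for May 8 and 26 January:
  1847: Sat/Tue  1848: Mon/Wed  1849: Tue/Fri  1850: Wed/Sat  1851: Thu/Sun  1852: Sat/Mon  1853: Sun/Wed  1854: Mon/Thu  1855: Tue/Fri  1856: Thu/Sat  1857: Fri/Mon  1858: Sat/Tue  1859: Sun/Wed  1860: Tue/Thu  …(48 more)…  1909: Sat/Tue  1910: Sun/Wed  1911: Mon/Thu  1912: Wed/Fri  1913: Thu/Sun  1914: Fri/Mon  1915: Sat/Tue  1916: Mon/Wed  1917: Tue/Fri  1918: Wed/Sat  1919: Thu/Sun  1920: Sat/Mon  1921: Sun/Wed  1922: Mon/Thu
Both conditions hold in: no year — 0.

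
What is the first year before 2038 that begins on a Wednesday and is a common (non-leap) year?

Jan 1 advances by 2 weekdays after a leap year and by 1 after a common year.
2038: Jan 1 is Friday.
2037: Thursday
2036: Tuesday (leap)
2035: Monday
2034: Sunday
2033: Saturday
2032: Thursday (leap)
2031: Wednesday
2031 begins on a Wednesday and is a common year.

2031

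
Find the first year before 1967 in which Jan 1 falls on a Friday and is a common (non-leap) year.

Jan 1 advances by 2 weekdays after a leap year and by 1 after a common year.
1967: Jan 1 is Sunday.
1966: Saturday
1965: Friday
1965 begins on a Friday and is a common year.

1965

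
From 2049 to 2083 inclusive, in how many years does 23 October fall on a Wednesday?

5

Track 23 October's weekday year by year (advancing +1, or +2 across a Feb 29):
  2049: Sat  2050: Sun (+1)  2051: Mon (+1)  2052: Wed (+2) ✓  2053: Thu (+1)
  2054: Fri (+1)  2055: Sat (+1)  2056: Mon (+2)  2057: Tue (+1)  2058: Wed (+1) ✓
  2059: Thu (+1)  2060: Sat (+2)  2061: Sun (+1)  2062: Mon (+1)  … (7 more years) …
  2070: Thu (+1)  2071: Fri (+1)  2072: Sun (+2)  2073: Mon (+1)  2074: Tue (+1)
  2075: Wed (+1) ✓  2076: Fri (+2)  2077: Sat (+1)  2078: Sun (+1)  2079: Mon (+1)
  2080: Wed (+2) ✓  2081: Thu (+1)  2082: Fri (+1)  2083: Sat (+1)
Wednesday years: 2052, 2058, 2069, 2075, 2080 — 5 in total.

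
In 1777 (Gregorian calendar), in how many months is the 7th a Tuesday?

Check the 7th of each month of 1777: Jan 7: Tue, Feb 7: Fri, Mar 7: Fri, Apr 7: Mon, May 7: Wed, Jun 7: Sat, Jul 7: Mon, Aug 7: Thu, Sep 7: Sun, Oct 7: Tue, Nov 7: Fri, Dec 7: Sun.
Tuesday occurs in January, October — 2 months.

2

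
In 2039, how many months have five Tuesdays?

A month of length L has five Tuesdays iff its first Tuesday is on day ≤ L−28 (so day 1–3 in a 31-day month, 1–2 in a 30-day month, day 1 in a leap February).
Checking each month of 2039: Jan starts Sat (31d); Feb starts Tue (28d); Mar starts Tue (31d) ✓; Apr starts Fri (30d); May starts Sun (31d) ✓; Jun starts Wed (30d); Jul starts Fri (31d); Aug starts Mon (31d) ✓; Sep starts Thu (30d); Oct starts Sat (31d); Nov starts Tue (30d) ✓; Dec starts Thu (31d).
Five-Tuesday months: March, May, August, November → 4.

4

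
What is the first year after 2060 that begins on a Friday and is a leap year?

Jan 1 advances by 2 weekdays after a leap year and by 1 after a common year.
2060: Jan 1 is Thursday (leap).
2061: Saturday
2062: Sunday
2063: Monday
2064: Tuesday (leap)
2065: Thursday
2066: Friday
2067: Saturday
2068: Sunday (leap)
2069: Tuesday
2070: Wednesday
2071: Thursday
2072: Friday (leap)
2072 begins on a Friday and is a leap year.

2072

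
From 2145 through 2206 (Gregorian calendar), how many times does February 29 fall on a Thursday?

Leap years in 2145–2206: 14 of them.
Feb 29 weekday advances by 5 (mod 7) from one leap year to the next four years later (or differs when a century non-leap intervenes).
Leap-day weekdays: 2148:Thu✓ 2152:Tue 2156:Sun 2160:Fri 2164:Wed 2168:Mon 2172:Sat 2176:Thu✓ 2180:Tue 2184:Sun 2188:Fri 2192:Wed 2196:Mon 2204:Wed
Thursday: 2148, 2176 → 2.

2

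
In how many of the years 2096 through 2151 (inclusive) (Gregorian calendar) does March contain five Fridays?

23

March has 31 days; it has five Fridays when Friday falls among the first (month-length − 28) days — i.e. when March 1 is one of Friday/Thursday/Wednesday.
March 1 by year: 2096:Thu✓ 2097:Fri✓ 2098:Sat 2099:Sun 2100:Mon 2101:Tue 2102:Wed✓ 2103:Thu✓ 2104:Sat 2105:Sun 2106:Mon 2107:Tue 2108:Thu✓ 2109:Fri✓ 2110:Sat …(26 more)… 2137:Fri✓ 2138:Sat 2139:Sun 2140:Tue 2141:Wed✓ 2142:Thu✓ 2143:Fri✓ 2144:Sun 2145:Mon 2146:Tue 2147:Wed✓ 2148:Fri✓ 2149:Sat 2150:Sun 2151:Mon
Years with five Fridays: 2096, 2097, 2102, 2103, 2108, 2109, 2113, 2114, 2115, 2119, 2120, 2124, 2125, 2126, 2130, 2131, 2136, 2137, 2141, 2142, 2143, 2147, 2148 → 23.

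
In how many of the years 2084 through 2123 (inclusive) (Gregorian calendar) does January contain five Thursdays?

17

January has 31 days; it has five Thursdays when Thursday falls among the first (month-length − 28) days — i.e. when January 1 is one of Thursday/Wednesday/Tuesday.
January 1 by year: 2084:Sat 2085:Mon 2086:Tue✓ 2087:Wed✓ 2088:Thu✓ 2089:Sat 2090:Sun 2091:Mon 2092:Tue✓ 2093:Thu✓ 2094:Fri 2095:Sat 2096:Sun 2097:Tue✓ 2098:Wed✓ …(10 more)… 2109:Tue✓ 2110:Wed✓ 2111:Thu✓ 2112:Fri 2113:Sun 2114:Mon 2115:Tue✓ 2116:Wed✓ 2117:Fri 2118:Sat 2119:Sun 2120:Mon 2121:Wed✓ 2122:Thu✓ 2123:Fri
Years with five Thursdays: 2086, 2087, 2088, 2092, 2093, 2097, 2098, 2099, 2104, 2105, 2109, 2110, 2111, 2115, 2116, 2121, 2122 → 17.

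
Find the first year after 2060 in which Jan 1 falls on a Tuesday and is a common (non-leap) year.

Jan 1 advances by 2 weekdays after a leap year and by 1 after a common year.
2060: Jan 1 is Thursday (leap).
2061: Saturday
2062: Sunday
2063: Monday
2064: Tuesday (leap)
2065: Thursday
2066: Friday
2067: Saturday
2068: Sunday (leap)
2069: Tuesday
2069 begins on a Tuesday and is a common year.

2069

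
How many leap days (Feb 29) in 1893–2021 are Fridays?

4

Leap years in 1893–2021: 31 of them.
Feb 29 weekday advances by 5 (mod 7) from one leap year to the next four years later (or differs when a century non-leap intervenes).
Leap-day weekdays: 1896:Sat 1904:Mon 1908:Sat 1912:Thu 1916:Tue 1920:Sun 1924:Fri✓ 1928:Wed 1932:Mon 1936:Sat 1940:Thu 1944:Tue 1948:Sun …(5 more)… 1972:Tue 1976:Sun 1980:Fri✓ 1984:Wed 1988:Mon 1992:Sat 1996:Thu 2000:Tue 2004:Sun 2008:Fri✓ 2012:Wed 2016:Mon 2020:Sat
Friday: 1924, 1952, 1980, 2008 → 4.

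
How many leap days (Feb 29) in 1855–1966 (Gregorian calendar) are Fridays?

4

Leap years in 1855–1966: 27 of them.
Feb 29 weekday advances by 5 (mod 7) from one leap year to the next four years later (or differs when a century non-leap intervenes).
Leap-day weekdays: 1856:Fri✓ 1860:Wed 1864:Mon 1868:Sat 1872:Thu 1876:Tue 1880:Sun 1884:Fri✓ 1888:Wed 1892:Mon 1896:Sat 1904:Mon 1908:Sat 1912:Thu 1916:Tue 1920:Sun 1924:Fri✓ 1928:Wed 1932:Mon 1936:Sat 1940:Thu 1944:Tue 1948:Sun 1952:Fri✓ 1956:Wed 1960:Mon 1964:Sat
Friday: 1856, 1884, 1924, 1952 → 4.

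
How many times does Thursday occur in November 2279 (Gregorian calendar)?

November 2279 has 30 days and begins on Saturday.
The first Thursday is November 6.
Thursdays fall on 6, 13, 20, 27 — that's 4.

4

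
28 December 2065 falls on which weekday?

Monday

January 1, 2065 is a Thursday.
December 28 is day 362 of the year, i.e. 361 days after Jan 1.
361 mod 7 = 4, so advance 4 weekdays from Thursday: Monday.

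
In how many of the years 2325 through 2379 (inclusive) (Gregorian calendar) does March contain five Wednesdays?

March has 31 days; it has five Wednesdays when Wednesday falls among the first (month-length − 28) days — i.e. when March 1 is one of Wednesday/Tuesday/Monday.
March 1 by year: 2325:Sun 2326:Mon✓ 2327:Tue✓ 2328:Thu 2329:Fri 2330:Sat 2331:Sun 2332:Tue✓ 2333:Wed✓ 2334:Thu 2335:Fri 2336:Sun 2337:Mon✓ 2338:Tue✓ 2339:Wed✓ …(25 more)… 2365:Mon✓ 2366:Tue✓ 2367:Wed✓ 2368:Fri 2369:Sat 2370:Sun 2371:Mon✓ 2372:Wed✓ 2373:Thu 2374:Fri 2375:Sat 2376:Mon✓ 2377:Tue✓ 2378:Wed✓ 2379:Thu
Years with five Wednesdays: 2326, 2327, 2332, 2333, 2337, 2338, 2339, 2343, 2344, 2348, 2349, 2350, 2354, 2355, 2360, 2361, 2365, 2366, 2367, 2371, 2372, 2376, 2377, 2378 → 24.

24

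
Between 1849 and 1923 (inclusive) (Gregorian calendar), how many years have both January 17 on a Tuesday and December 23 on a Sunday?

Check each year's weekday for January 17 and December 23:
  1849: Wed/Sun  1850: Thu/Mon  1851: Fri/Tue  1852: Sat/Thu  1853: Mon/Fri  1854: Tue/Sat  1855: Wed/Sun  1856: Thu/Tue  1857: Sat/Wed  1858: Sun/Thu  1859: Mon/Fri  1860: Tue/Sun ✓  1861: Thu/Mon  1862: Fri/Tue  …(47 more)…  1910: Mon/Fri  1911: Tue/Sat  1912: Wed/Mon  1913: Fri/Tue  1914: Sat/Wed  1915: Sun/Thu  1916: Mon/Sat  1917: Wed/Sun  1918: Thu/Mon  1919: Fri/Tue  1920: Sat/Thu  1921: Mon/Fri  1922: Tue/Sat  1923: Wed/Sun
Both conditions hold in: 1860, 1888 — 2.

2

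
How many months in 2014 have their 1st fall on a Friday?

Check the 1st of each month of 2014: Jan 1: Wed, Feb 1: Sat, Mar 1: Sat, Apr 1: Tue, May 1: Thu, Jun 1: Sun, Jul 1: Tue, Aug 1: Fri, Sep 1: Mon, Oct 1: Wed, Nov 1: Sat, Dec 1: Mon.
Friday occurs in August — 1 month.

1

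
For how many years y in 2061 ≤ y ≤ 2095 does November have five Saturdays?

November has 30 days; it has five Saturdays when Saturday falls among the first (month-length − 28) days — i.e. when November 1 is one of Saturday/Friday.
November 1 by year: 2061:Tue 2062:Wed 2063:Thu 2064:Sat✓ 2065:Sun 2066:Mon 2067:Tue 2068:Thu 2069:Fri✓ 2070:Sat✓ 2071:Sun 2072:Tue 2073:Wed 2074:Thu 2075:Fri✓ …(5 more)… 2081:Sat✓ 2082:Sun 2083:Mon 2084:Wed 2085:Thu 2086:Fri✓ 2087:Sat✓ 2088:Mon 2089:Tue 2090:Wed 2091:Thu 2092:Sat✓ 2093:Sun 2094:Mon 2095:Tue
Years with five Saturdays: 2064, 2069, 2070, 2075, 2080, 2081, 2086, 2087, 2092 → 9.

9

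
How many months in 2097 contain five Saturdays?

A month of length L has five Saturdays iff its first Saturday is on day ≤ L−28 (so day 1–3 in a 31-day month, 1–2 in a 30-day month, day 1 in a leap February).
Checking each month of 2097: Jan starts Tue (31d); Feb starts Fri (28d); Mar starts Fri (31d) ✓; Apr starts Mon (30d); May starts Wed (31d); Jun starts Sat (30d) ✓; Jul starts Mon (31d); Aug starts Thu (31d) ✓; Sep starts Sun (30d); Oct starts Tue (31d); Nov starts Fri (30d) ✓; Dec starts Sun (31d).
Five-Saturday months: March, June, August, November → 4.

4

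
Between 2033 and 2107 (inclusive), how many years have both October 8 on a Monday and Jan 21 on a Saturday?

Check each year's weekday for October 8 and Jan 21:
  2033: Sat/Fri  2034: Sun/Sat  2035: Mon/Sun  2036: Wed/Mon  2037: Thu/Wed  2038: Fri/Thu  2039: Sat/Fri  2040: Mon/Sat ✓  2041: Tue/Mon  2042: Wed/Tue  2043: Thu/Wed  2044: Sat/Thu  2045: Sun/Sat  2046: Mon/Sun  …(47 more)…  2094: Fri/Thu  2095: Sat/Fri  2096: Mon/Sat ✓  2097: Tue/Mon  2098: Wed/Tue  2099: Thu/Wed  2100: Fri/Thu  2101: Sat/Fri  2102: Sun/Sat  2103: Mon/Sun  2104: Wed/Mon  2105: Thu/Wed  2106: Fri/Thu  2107: Sat/Fri
Both conditions hold in: 2040, 2068, 2096 — 3.

3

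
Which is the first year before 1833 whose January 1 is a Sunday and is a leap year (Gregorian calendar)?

Jan 1 advances by 2 weekdays after a leap year and by 1 after a common year.
1833: Jan 1 is Tuesday.
1832: Sunday (leap)
1832 begins on a Sunday and is a leap year.

1832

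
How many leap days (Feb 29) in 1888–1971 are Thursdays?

Leap years in 1888–1971: 20 of them.
Feb 29 weekday advances by 5 (mod 7) from one leap year to the next four years later (or differs when a century non-leap intervenes).
Leap-day weekdays: 1888:Wed 1892:Mon 1896:Sat 1904:Mon 1908:Sat 1912:Thu✓ 1916:Tue 1920:Sun 1924:Fri 1928:Wed 1932:Mon 1936:Sat 1940:Thu✓ 1944:Tue 1948:Sun 1952:Fri 1956:Wed 1960:Mon 1964:Sat 1968:Thu✓
Thursday: 1912, 1940, 1968 → 3.

3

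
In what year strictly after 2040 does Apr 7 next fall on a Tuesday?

2043

From one year to the next, a fixed date's weekday advances by 1, or by 2 when a Feb 29 lies between the two dates.
2040: April 7 is Saturday.
2041: Sunday (+1)
2042: Monday (+1)
2043: Tuesday (+1)
Apr 7 falls on a Tuesday in 2043.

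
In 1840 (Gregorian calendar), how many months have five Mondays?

A month of length L has five Mondays iff its first Monday is on day ≤ L−28 (so day 1–3 in a 31-day month, 1–2 in a 30-day month, day 1 in a leap February).
Checking each month of 1840: Jan starts Wed (31d); Feb starts Sat (29d); Mar starts Sun (31d) ✓; Apr starts Wed (30d); May starts Fri (31d); Jun starts Mon (30d) ✓; Jul starts Wed (31d); Aug starts Sat (31d) ✓; Sep starts Tue (30d); Oct starts Thu (31d); Nov starts Sun (30d) ✓; Dec starts Tue (31d).
Five-Monday months: March, June, August, November → 4.

4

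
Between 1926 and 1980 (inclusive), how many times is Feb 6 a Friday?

Track Feb 6's weekday year by year (advancing +1, or +2 across a Feb 29):
  1926: Sat  1927: Sun (+1)  1928: Mon (+1)  1929: Wed (+2)  1930: Thu (+1)
  1931: Fri (+1) ✓  1932: Sat (+1)  1933: Mon (+2)  1934: Tue (+1)  1935: Wed (+1)
  1936: Thu (+1)  1937: Sat (+2)  1938: Sun (+1)  1939: Mon (+1)  … (27 more years) …
  1967: Mon (+1)  1968: Tue (+1)  1969: Thu (+2)  1970: Fri (+1) ✓  1971: Sat (+1)
  1972: Sun (+1)  1973: Tue (+2)  1974: Wed (+1)  1975: Thu (+1)  1976: Fri (+1) ✓
  1977: Sun (+2)  1978: Mon (+1)  1979: Tue (+1)  1980: Wed (+1)
Friday years: 1931, 1942, 1948, 1953, 1959, 1970, 1976 — 7 in total.

7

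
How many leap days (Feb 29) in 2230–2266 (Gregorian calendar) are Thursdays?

Leap years in 2230–2266: 9 of them.
Feb 29 weekday advances by 5 (mod 7) from one leap year to the next four years later (or differs when a century non-leap intervenes).
Leap-day weekdays: 2232:Wed 2236:Mon 2240:Sat 2244:Thu✓ 2248:Tue 2252:Sun 2256:Fri 2260:Wed 2264:Mon
Thursday: 2244 → 1.

1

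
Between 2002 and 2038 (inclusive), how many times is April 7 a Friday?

Track April 7's weekday year by year (advancing +1, or +2 across a Feb 29):
  2002: Sun  2003: Mon (+1)  2004: Wed (+2)  2005: Thu (+1)  2006: Fri (+1) ✓
  2007: Sat (+1)  2008: Mon (+2)  2009: Tue (+1)  2010: Wed (+1)  2011: Thu (+1)
  2012: Sat (+2)  2013: Sun (+1)  2014: Mon (+1)  2015: Tue (+1)  … (9 more years) …
  2025: Mon (+1)  2026: Tue (+1)  2027: Wed (+1)  2028: Fri (+2) ✓  2029: Sat (+1)
  2030: Sun (+1)  2031: Mon (+1)  2032: Wed (+2)  2033: Thu (+1)  2034: Fri (+1) ✓
  2035: Sat (+1)  2036: Mon (+2)  2037: Tue (+1)  2038: Wed (+1)
Friday years: 2006, 2017, 2023, 2028, 2034 — 5 in total.

5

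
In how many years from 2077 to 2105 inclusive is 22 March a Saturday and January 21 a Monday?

2

Check each year's weekday for 22 March and January 21:
  2077: Mon/Thu  2078: Tue/Fri  2079: Wed/Sat  2080: Fri/Sun  2081: Sat/Tue  2082: Sun/Wed  2083: Mon/Thu  2084: Wed/Fri  2085: Thu/Sun  2086: Fri/Mon  2087: Sat/Tue  2088: Mon/Wed  2089: Tue/Fri  2090: Wed/Sat  2091: Thu/Sun  2092: Sat/Mon ✓  2093: Sun/Wed  2094: Mon/Thu  2095: Tue/Fri  2096: Thu/Sat  2097: Fri/Mon  2098: Sat/Tue  2099: Sun/Wed  2100: Mon/Thu  2101: Tue/Fri  2102: Wed/Sat  2103: Thu/Sun  2104: Sat/Mon ✓  2105: Sun/Wed
Both conditions hold in: 2092, 2104 — 2.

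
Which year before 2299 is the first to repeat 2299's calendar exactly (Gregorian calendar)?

Two years share a calendar iff Jan 1 falls on the same weekday and both are leap or both are common. 2299: Jan 1 is Sunday, common year.
2298: Jan 1 Saturday, common
2297: Jan 1 Friday, common
2296: Jan 1 Wednesday, leap
2295: Jan 1 Tuesday, common
2294: Jan 1 Monday, common
2293: Jan 1 Sunday, common
2293 matches on both conditions.

2293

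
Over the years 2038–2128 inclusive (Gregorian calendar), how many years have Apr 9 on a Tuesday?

Track Apr 9's weekday year by year (advancing +1, or +2 across a Feb 29):
  2038: Fri  2039: Sat (+1)  2040: Mon (+2)  2041: Tue (+1) ✓  2042: Wed (+1)
  2043: Thu (+1)  2044: Sat (+2)  2045: Sun (+1)  2046: Mon (+1)  2047: Tue (+1) ✓
  2048: Thu (+2)  2049: Fri (+1)  2050: Sat (+1)  2051: Sun (+1)  … (63 more years) …
  2115: Tue (+1) ✓  2116: Thu (+2)  2117: Fri (+1)  2118: Sat (+1)  2119: Sun (+1)
  2120: Tue (+2) ✓  2121: Wed (+1)  2122: Thu (+1)  2123: Fri (+1)  2124: Sun (+2)
  2125: Mon (+1)  2126: Tue (+1) ✓  2127: Wed (+1)  2128: Fri (+2)
Tuesday years: 2041, 2047, 2052, 2058, 2069, 2075, 2080, 2086, 2097, 2109, 2115, 2120, 2126 — 13 in total.

13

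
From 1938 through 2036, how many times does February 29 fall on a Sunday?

4

Leap years in 1938–2036: 25 of them.
Feb 29 weekday advances by 5 (mod 7) from one leap year to the next four years later (or differs when a century non-leap intervenes).
Leap-day weekdays: 1940:Thu 1944:Tue 1948:Sun✓ 1952:Fri 1956:Wed 1960:Mon 1964:Sat 1968:Thu 1972:Tue 1976:Sun✓ 1980:Fri 1984:Wed 1988:Mon 1992:Sat 1996:Thu 2000:Tue 2004:Sun✓ 2008:Fri 2012:Wed 2016:Mon 2020:Sat 2024:Thu 2028:Tue 2032:Sun✓ 2036:Fri
Sunday: 1948, 1976, 2004, 2032 → 4.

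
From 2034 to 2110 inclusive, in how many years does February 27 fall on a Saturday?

11

Track February 27's weekday year by year (advancing +1, or +2 across a Feb 29):
  2034: Mon  2035: Tue (+1)  2036: Wed (+1)  2037: Fri (+2)  2038: Sat (+1) ✓
  2039: Sun (+1)  2040: Mon (+1)  2041: Wed (+2)  2042: Thu (+1)  2043: Fri (+1)
  2044: Sat (+1) ✓  2045: Mon (+2)  2046: Tue (+1)  2047: Wed (+1)  … (49 more years) …
  2097: Wed (+2)  2098: Thu (+1)  2099: Fri (+1)  2100: Sat (+1) ✓  2101: Sun (+1)
  2102: Mon (+1)  2103: Tue (+1)  2104: Wed (+1)  2105: Fri (+2)  2106: Sat (+1) ✓
  2107: Sun (+1)  2108: Mon (+1)  2109: Wed (+2)  2110: Thu (+1)
Saturday years: 2038, 2044, 2049, 2055, 2066, 2072, 2077, 2083, 2094, 2100, 2106 — 11 in total.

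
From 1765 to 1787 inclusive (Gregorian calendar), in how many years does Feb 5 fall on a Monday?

4

Track Feb 5's weekday year by year (advancing +1, or +2 across a Feb 29):
  1765: Tue  1766: Wed (+1)  1767: Thu (+1)  1768: Fri (+1)  1769: Sun (+2)
  1770: Mon (+1) ✓  1771: Tue (+1)  1772: Wed (+1)  1773: Fri (+2)  1774: Sat (+1)
  1775: Sun (+1)  1776: Mon (+1) ✓  1777: Wed (+2)  1778: Thu (+1)  1779: Fri (+1)
  1780: Sat (+1)  1781: Mon (+2) ✓  1782: Tue (+1)  1783: Wed (+1)  1784: Thu (+1)
  1785: Sat (+2)  1786: Sun (+1)  1787: Mon (+1) ✓
Monday years: 1770, 1776, 1781, 1787 — 4 in total.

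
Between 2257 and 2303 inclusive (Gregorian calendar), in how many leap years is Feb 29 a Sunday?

Leap years in 2257–2303: 10 of them.
Feb 29 weekday advances by 5 (mod 7) from one leap year to the next four years later (or differs when a century non-leap intervenes).
Leap-day weekdays: 2260:Wed 2264:Mon 2268:Sat 2272:Thu 2276:Tue 2280:Sun✓ 2284:Fri 2288:Wed 2292:Mon 2296:Sat
Sunday: 2280 → 1.

1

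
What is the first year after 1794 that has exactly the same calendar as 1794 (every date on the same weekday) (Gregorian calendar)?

Two years share a calendar iff Jan 1 falls on the same weekday and both are leap or both are common. 1794: Jan 1 is Wednesday, common year.
1795: Jan 1 Thursday, common
1796: Jan 1 Friday, leap
1797: Jan 1 Sunday, common
1798: Jan 1 Monday, common
1799: Jan 1 Tuesday, common
1800: Jan 1 Wednesday, common
1800 matches on both conditions.

1800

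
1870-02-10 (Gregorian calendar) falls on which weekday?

Thursday

January 1, 1870 is a Saturday.
February 10 is day 41 of the year, i.e. 40 days after Jan 1.
40 mod 7 = 5, so advance 5 weekdays from Saturday: Thursday.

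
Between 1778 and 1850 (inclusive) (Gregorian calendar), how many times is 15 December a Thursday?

Track 15 December's weekday year by year (advancing +1, or +2 across a Feb 29):
  1778: Tue  1779: Wed (+1)  1780: Fri (+2)  1781: Sat (+1)  1782: Sun (+1)
  1783: Mon (+1)  1784: Wed (+2)  1785: Thu (+1) ✓  1786: Fri (+1)  1787: Sat (+1)
  1788: Mon (+2)  1789: Tue (+1)  1790: Wed (+1)  1791: Thu (+1) ✓  … (45 more years) …
  1837: Fri (+1)  1838: Sat (+1)  1839: Sun (+1)  1840: Tue (+2)  1841: Wed (+1)
  1842: Thu (+1) ✓  1843: Fri (+1)  1844: Sun (+2)  1845: Mon (+1)  1846: Tue (+1)
  1847: Wed (+1)  1848: Fri (+2)  1849: Sat (+1)  1850: Sun (+1)
Thursday years: 1785, 1791, 1796, 1803, 1808, 1814, 1825, 1831, 1836, 1842 — 10 in total.

10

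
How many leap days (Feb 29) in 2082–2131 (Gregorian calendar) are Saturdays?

1

Leap years in 2082–2131: 11 of them.
Feb 29 weekday advances by 5 (mod 7) from one leap year to the next four years later (or differs when a century non-leap intervenes).
Leap-day weekdays: 2084:Tue 2088:Sun 2092:Fri 2096:Wed 2104:Fri 2108:Wed 2112:Mon 2116:Sat✓ 2120:Thu 2124:Tue 2128:Sun
Saturday: 2116 → 1.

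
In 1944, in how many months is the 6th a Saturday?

Check the 6th of each month of 1944: Jan 6: Thu, Feb 6: Sun, Mar 6: Mon, Apr 6: Thu, May 6: Sat, Jun 6: Tue, Jul 6: Thu, Aug 6: Sun, Sep 6: Wed, Oct 6: Fri, Nov 6: Mon, Dec 6: Wed.
Saturday occurs in May — 1 month.

1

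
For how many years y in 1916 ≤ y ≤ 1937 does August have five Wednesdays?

August has 31 days; it has five Wednesdays when Wednesday falls among the first (month-length − 28) days — i.e. when August 1 is one of Wednesday/Tuesday/Monday.
August 1 by year: 1916:Tue✓ 1917:Wed✓ 1918:Thu 1919:Fri 1920:Sun 1921:Mon✓ 1922:Tue✓ 1923:Wed✓ 1924:Fri 1925:Sat 1926:Sun 1927:Mon✓ 1928:Wed✓ 1929:Thu 1930:Fri 1931:Sat 1932:Mon✓ 1933:Tue✓ 1934:Wed✓ 1935:Thu 1936:Sat 1937:Sun
Years with five Wednesdays: 1916, 1917, 1921, 1922, 1923, 1927, 1928, 1932, 1933, 1934 → 10.

10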